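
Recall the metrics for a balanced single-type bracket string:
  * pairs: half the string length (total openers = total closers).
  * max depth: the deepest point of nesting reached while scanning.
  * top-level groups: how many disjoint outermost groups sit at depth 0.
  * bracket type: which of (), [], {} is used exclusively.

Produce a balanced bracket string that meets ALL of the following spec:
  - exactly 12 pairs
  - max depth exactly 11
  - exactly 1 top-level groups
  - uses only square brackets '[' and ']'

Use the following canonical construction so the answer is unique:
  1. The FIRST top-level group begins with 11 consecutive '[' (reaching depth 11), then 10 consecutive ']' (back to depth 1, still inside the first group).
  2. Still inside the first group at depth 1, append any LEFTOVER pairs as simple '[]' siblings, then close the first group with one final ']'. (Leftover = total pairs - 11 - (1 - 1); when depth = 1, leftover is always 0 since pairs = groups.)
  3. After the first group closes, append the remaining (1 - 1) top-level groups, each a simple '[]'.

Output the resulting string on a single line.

Answer: [[[[[[[[[[[]]]]]]]]]][]]

Derivation:
Spec: pairs=12 depth=11 groups=1
Leftover pairs = 12 - 11 - (1-1) = 1
First group: deep chain of depth 11 + 1 sibling pairs
Remaining 0 groups: simple '[]' each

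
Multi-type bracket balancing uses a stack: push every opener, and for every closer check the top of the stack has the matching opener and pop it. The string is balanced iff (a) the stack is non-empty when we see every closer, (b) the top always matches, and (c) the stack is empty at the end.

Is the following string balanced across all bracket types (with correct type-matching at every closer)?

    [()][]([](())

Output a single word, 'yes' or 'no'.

Answer: no

Derivation:
pos 0: push '['; stack = [
pos 1: push '('; stack = [(
pos 2: ')' matches '('; pop; stack = [
pos 3: ']' matches '['; pop; stack = (empty)
pos 4: push '['; stack = [
pos 5: ']' matches '['; pop; stack = (empty)
pos 6: push '('; stack = (
pos 7: push '['; stack = ([
pos 8: ']' matches '['; pop; stack = (
pos 9: push '('; stack = ((
pos 10: push '('; stack = (((
pos 11: ')' matches '('; pop; stack = ((
pos 12: ')' matches '('; pop; stack = (
end: stack still non-empty (() → INVALID
Verdict: unclosed openers at end: ( → no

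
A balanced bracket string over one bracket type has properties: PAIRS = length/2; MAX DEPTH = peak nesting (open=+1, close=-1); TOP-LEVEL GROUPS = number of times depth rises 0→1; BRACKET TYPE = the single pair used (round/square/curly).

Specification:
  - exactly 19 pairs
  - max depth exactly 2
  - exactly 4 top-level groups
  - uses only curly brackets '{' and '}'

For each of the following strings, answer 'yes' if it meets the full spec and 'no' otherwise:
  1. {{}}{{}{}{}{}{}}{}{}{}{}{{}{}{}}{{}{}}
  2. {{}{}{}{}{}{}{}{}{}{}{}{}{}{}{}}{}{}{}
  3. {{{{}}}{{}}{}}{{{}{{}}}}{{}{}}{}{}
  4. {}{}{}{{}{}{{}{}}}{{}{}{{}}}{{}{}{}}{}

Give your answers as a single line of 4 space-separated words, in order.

Answer: no yes no no

Derivation:
String 1 '{{}}{{}{}{}{}{}}{}{}{}{}{{}{}{}}{{}{}}': depth seq [1 2 1 0 1 2 1 2 1 2 1 2 1 2 1 0 1 0 1 0 1 0 1 0 1 2 1 2 1 2 1 0 1 2 1 2 1 0]
  -> pairs=19 depth=2 groups=8 -> no
String 2 '{{}{}{}{}{}{}{}{}{}{}{}{}{}{}{}}{}{}{}': depth seq [1 2 1 2 1 2 1 2 1 2 1 2 1 2 1 2 1 2 1 2 1 2 1 2 1 2 1 2 1 2 1 0 1 0 1 0 1 0]
  -> pairs=19 depth=2 groups=4 -> yes
String 3 '{{{{}}}{{}}{}}{{{}{{}}}}{{}{}}{}{}': depth seq [1 2 3 4 3 2 1 2 3 2 1 2 1 0 1 2 3 2 3 4 3 2 1 0 1 2 1 2 1 0 1 0 1 0]
  -> pairs=17 depth=4 groups=5 -> no
String 4 '{}{}{}{{}{}{{}{}}}{{}{}{{}}}{{}{}{}}{}': depth seq [1 0 1 0 1 0 1 2 1 2 1 2 3 2 3 2 1 0 1 2 1 2 1 2 3 2 1 0 1 2 1 2 1 2 1 0 1 0]
  -> pairs=19 depth=3 groups=7 -> no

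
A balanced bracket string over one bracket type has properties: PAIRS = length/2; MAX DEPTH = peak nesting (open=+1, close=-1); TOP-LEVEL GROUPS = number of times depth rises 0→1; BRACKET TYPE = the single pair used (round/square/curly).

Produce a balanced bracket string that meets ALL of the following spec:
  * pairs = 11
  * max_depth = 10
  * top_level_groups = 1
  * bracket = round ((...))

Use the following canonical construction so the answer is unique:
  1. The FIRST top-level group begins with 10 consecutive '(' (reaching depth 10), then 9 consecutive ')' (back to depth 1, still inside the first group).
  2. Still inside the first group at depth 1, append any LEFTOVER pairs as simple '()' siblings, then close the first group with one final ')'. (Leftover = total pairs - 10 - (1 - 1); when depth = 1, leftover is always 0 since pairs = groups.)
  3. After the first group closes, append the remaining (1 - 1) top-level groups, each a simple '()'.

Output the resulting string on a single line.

Spec: pairs=11 depth=10 groups=1
Leftover pairs = 11 - 10 - (1-1) = 1
First group: deep chain of depth 10 + 1 sibling pairs
Remaining 0 groups: simple '()' each

Answer: (((((((((()))))))))())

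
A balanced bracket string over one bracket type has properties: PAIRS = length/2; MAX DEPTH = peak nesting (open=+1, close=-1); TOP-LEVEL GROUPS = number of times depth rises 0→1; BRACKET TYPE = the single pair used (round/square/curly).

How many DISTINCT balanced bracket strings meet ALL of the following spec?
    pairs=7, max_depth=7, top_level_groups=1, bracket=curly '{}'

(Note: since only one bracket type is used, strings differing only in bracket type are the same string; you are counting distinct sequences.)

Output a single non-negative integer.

Answer: 1

Derivation:
Spec: pairs=7 depth=7 groups=1
Count(depth <= 7) = 132
Count(depth <= 6) = 131
Count(depth == 7) = 132 - 131 = 1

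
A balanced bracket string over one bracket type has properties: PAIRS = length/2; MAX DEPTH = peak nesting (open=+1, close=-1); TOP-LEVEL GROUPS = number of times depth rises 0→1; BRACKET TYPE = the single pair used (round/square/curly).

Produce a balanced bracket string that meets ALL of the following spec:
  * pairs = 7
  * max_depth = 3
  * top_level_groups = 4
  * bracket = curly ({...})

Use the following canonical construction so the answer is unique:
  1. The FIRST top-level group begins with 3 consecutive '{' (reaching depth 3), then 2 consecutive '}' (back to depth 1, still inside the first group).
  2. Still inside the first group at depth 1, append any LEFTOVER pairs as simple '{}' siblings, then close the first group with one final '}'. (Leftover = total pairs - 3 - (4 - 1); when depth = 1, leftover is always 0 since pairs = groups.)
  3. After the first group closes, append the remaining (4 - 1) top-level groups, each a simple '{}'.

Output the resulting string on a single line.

Spec: pairs=7 depth=3 groups=4
Leftover pairs = 7 - 3 - (4-1) = 1
First group: deep chain of depth 3 + 1 sibling pairs
Remaining 3 groups: simple '{}' each

Answer: {{{}}{}}{}{}{}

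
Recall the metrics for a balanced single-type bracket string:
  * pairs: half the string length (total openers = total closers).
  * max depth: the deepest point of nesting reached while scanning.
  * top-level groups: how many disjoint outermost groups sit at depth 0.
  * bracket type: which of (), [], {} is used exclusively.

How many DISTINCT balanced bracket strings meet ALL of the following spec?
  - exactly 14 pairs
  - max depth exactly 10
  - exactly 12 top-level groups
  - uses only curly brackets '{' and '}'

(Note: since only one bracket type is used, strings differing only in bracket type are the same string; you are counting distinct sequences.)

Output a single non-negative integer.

Answer: 0

Derivation:
Spec: pairs=14 depth=10 groups=12
Count(depth <= 10) = 90
Count(depth <= 9) = 90
Count(depth == 10) = 90 - 90 = 0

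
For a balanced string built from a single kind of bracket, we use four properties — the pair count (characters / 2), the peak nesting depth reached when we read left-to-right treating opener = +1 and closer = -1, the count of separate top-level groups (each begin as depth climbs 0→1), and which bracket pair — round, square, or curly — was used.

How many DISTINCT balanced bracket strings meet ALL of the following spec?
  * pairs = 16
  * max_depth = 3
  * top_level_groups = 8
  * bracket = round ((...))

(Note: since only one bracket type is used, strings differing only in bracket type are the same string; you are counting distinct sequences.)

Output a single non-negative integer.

Spec: pairs=16 depth=3 groups=8
Count(depth <= 3) = 108545
Count(depth <= 2) = 6435
Count(depth == 3) = 108545 - 6435 = 102110

Answer: 102110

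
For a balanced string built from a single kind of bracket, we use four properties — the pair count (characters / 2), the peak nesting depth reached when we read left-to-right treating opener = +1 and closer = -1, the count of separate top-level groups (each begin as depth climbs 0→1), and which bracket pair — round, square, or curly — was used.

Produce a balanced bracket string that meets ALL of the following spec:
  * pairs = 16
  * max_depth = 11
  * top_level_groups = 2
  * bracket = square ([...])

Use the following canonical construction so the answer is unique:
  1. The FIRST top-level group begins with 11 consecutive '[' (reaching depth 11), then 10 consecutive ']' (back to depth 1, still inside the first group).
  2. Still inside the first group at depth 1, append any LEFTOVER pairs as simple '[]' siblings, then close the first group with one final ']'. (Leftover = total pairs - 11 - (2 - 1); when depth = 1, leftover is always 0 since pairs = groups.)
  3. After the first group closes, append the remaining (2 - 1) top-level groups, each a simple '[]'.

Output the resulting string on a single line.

Answer: [[[[[[[[[[[]]]]]]]]]][][][][]][]

Derivation:
Spec: pairs=16 depth=11 groups=2
Leftover pairs = 16 - 11 - (2-1) = 4
First group: deep chain of depth 11 + 4 sibling pairs
Remaining 1 groups: simple '[]' each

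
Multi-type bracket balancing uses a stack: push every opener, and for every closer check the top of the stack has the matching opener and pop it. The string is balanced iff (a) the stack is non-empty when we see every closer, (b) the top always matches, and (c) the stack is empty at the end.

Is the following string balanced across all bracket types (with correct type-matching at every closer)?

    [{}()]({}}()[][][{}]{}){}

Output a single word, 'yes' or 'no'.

pos 0: push '['; stack = [
pos 1: push '{'; stack = [{
pos 2: '}' matches '{'; pop; stack = [
pos 3: push '('; stack = [(
pos 4: ')' matches '('; pop; stack = [
pos 5: ']' matches '['; pop; stack = (empty)
pos 6: push '('; stack = (
pos 7: push '{'; stack = ({
pos 8: '}' matches '{'; pop; stack = (
pos 9: saw closer '}' but top of stack is '(' (expected ')') → INVALID
Verdict: type mismatch at position 9: '}' closes '(' → no

Answer: no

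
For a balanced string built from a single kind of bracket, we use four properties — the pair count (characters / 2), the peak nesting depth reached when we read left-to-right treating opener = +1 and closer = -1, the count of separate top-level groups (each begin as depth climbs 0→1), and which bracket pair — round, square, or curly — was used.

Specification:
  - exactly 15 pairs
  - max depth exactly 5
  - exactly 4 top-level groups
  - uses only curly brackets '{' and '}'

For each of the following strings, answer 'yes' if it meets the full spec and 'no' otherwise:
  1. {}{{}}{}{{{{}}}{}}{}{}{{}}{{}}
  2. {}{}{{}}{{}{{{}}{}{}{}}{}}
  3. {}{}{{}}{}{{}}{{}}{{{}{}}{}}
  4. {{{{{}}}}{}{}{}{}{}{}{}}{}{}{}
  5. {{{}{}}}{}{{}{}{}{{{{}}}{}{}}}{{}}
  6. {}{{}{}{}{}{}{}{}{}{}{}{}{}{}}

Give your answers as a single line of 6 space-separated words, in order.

Answer: no no no yes no no

Derivation:
String 1 '{}{{}}{}{{{{}}}{}}{}{}{{}}{{}}': depth seq [1 0 1 2 1 0 1 0 1 2 3 4 3 2 1 2 1 0 1 0 1 0 1 2 1 0 1 2 1 0]
  -> pairs=15 depth=4 groups=8 -> no
String 2 '{}{}{{}}{{}{{{}}{}{}{}}{}}': depth seq [1 0 1 0 1 2 1 0 1 2 1 2 3 4 3 2 3 2 3 2 3 2 1 2 1 0]
  -> pairs=13 depth=4 groups=4 -> no
String 3 '{}{}{{}}{}{{}}{{}}{{{}{}}{}}': depth seq [1 0 1 0 1 2 1 0 1 0 1 2 1 0 1 2 1 0 1 2 3 2 3 2 1 2 1 0]
  -> pairs=14 depth=3 groups=7 -> no
String 4 '{{{{{}}}}{}{}{}{}{}{}{}}{}{}{}': depth seq [1 2 3 4 5 4 3 2 1 2 1 2 1 2 1 2 1 2 1 2 1 2 1 0 1 0 1 0 1 0]
  -> pairs=15 depth=5 groups=4 -> yes
String 5 '{{{}{}}}{}{{}{}{}{{{{}}}{}{}}}{{}}': depth seq [1 2 3 2 3 2 1 0 1 0 1 2 1 2 1 2 1 2 3 4 5 4 3 2 3 2 3 2 1 0 1 2 1 0]
  -> pairs=17 depth=5 groups=4 -> no
String 6 '{}{{}{}{}{}{}{}{}{}{}{}{}{}{}}': depth seq [1 0 1 2 1 2 1 2 1 2 1 2 1 2 1 2 1 2 1 2 1 2 1 2 1 2 1 2 1 0]
  -> pairs=15 depth=2 groups=2 -> no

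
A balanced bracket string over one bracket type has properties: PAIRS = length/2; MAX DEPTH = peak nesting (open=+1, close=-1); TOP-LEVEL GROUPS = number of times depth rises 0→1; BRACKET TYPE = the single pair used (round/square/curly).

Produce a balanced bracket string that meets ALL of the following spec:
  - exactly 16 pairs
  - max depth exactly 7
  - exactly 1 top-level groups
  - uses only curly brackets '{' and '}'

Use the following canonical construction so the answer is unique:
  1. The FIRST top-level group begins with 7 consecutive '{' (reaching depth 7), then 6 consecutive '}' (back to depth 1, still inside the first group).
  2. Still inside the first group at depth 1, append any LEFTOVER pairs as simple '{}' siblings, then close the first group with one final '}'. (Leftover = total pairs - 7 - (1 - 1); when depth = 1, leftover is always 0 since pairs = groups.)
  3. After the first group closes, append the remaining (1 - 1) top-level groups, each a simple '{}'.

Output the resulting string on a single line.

Answer: {{{{{{{}}}}}}{}{}{}{}{}{}{}{}{}}

Derivation:
Spec: pairs=16 depth=7 groups=1
Leftover pairs = 16 - 7 - (1-1) = 9
First group: deep chain of depth 7 + 9 sibling pairs
Remaining 0 groups: simple '{}' each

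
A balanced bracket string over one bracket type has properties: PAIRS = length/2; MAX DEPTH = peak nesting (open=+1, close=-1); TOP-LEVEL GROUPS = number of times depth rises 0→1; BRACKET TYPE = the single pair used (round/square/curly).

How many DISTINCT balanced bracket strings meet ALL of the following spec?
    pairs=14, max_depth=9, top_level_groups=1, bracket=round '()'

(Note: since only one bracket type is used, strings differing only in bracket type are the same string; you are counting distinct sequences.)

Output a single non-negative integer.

Spec: pairs=14 depth=9 groups=1
Count(depth <= 9) = 732825
Count(depth <= 8) = 704420
Count(depth == 9) = 732825 - 704420 = 28405

Answer: 28405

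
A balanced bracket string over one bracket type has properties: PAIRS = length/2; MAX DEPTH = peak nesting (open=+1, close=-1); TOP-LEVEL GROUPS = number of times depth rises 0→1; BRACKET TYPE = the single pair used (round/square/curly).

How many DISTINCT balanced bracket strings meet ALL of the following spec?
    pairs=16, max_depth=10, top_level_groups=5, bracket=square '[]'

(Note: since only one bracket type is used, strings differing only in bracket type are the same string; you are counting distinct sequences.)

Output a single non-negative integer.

Answer: 1250

Derivation:
Spec: pairs=16 depth=10 groups=5
Count(depth <= 10) = 2414305
Count(depth <= 9) = 2413055
Count(depth == 10) = 2414305 - 2413055 = 1250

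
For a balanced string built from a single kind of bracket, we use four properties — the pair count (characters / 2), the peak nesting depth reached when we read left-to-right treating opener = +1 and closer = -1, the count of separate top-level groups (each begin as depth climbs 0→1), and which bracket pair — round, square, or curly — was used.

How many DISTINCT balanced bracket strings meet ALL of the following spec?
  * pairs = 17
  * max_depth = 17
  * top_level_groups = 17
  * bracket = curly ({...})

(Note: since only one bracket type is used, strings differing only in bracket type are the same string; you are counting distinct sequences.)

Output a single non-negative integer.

Spec: pairs=17 depth=17 groups=17
Count(depth <= 17) = 1
Count(depth <= 16) = 1
Count(depth == 17) = 1 - 1 = 0

Answer: 0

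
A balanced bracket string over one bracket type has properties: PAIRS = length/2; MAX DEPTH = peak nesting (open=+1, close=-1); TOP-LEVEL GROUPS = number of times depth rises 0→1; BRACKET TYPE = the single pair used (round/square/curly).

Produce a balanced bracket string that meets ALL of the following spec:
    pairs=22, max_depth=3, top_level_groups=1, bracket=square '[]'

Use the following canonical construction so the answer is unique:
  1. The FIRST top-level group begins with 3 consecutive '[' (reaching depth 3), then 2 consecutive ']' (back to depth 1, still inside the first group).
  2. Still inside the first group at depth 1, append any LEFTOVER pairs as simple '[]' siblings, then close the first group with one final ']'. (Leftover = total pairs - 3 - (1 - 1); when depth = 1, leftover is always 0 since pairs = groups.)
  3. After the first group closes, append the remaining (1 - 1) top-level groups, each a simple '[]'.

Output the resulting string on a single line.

Answer: [[[]][][][][][][][][][][][][][][][][][][][]]

Derivation:
Spec: pairs=22 depth=3 groups=1
Leftover pairs = 22 - 3 - (1-1) = 19
First group: deep chain of depth 3 + 19 sibling pairs
Remaining 0 groups: simple '[]' each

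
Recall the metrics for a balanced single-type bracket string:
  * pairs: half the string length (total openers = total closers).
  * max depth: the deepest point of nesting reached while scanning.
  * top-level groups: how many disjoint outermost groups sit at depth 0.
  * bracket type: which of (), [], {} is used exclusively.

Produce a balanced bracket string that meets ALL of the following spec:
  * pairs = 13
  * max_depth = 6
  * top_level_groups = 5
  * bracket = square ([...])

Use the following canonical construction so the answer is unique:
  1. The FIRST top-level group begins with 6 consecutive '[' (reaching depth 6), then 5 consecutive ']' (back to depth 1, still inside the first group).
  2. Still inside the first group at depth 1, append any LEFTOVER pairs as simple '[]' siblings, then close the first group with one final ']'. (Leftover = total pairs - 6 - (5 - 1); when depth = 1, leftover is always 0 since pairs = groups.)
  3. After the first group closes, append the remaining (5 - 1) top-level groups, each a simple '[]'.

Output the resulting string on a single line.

Answer: [[[[[[]]]]][][][]][][][][]

Derivation:
Spec: pairs=13 depth=6 groups=5
Leftover pairs = 13 - 6 - (5-1) = 3
First group: deep chain of depth 6 + 3 sibling pairs
Remaining 4 groups: simple '[]' each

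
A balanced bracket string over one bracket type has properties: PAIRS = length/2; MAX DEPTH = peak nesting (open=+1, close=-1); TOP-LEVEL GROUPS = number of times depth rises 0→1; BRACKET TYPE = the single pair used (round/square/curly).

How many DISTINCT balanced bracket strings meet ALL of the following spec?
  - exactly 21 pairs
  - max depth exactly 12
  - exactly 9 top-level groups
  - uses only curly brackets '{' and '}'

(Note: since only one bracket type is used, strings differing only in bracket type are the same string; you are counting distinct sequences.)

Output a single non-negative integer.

Spec: pairs=21 depth=12 groups=9
Count(depth <= 12) = 96768351
Count(depth <= 11) = 96768090
Count(depth == 12) = 96768351 - 96768090 = 261

Answer: 261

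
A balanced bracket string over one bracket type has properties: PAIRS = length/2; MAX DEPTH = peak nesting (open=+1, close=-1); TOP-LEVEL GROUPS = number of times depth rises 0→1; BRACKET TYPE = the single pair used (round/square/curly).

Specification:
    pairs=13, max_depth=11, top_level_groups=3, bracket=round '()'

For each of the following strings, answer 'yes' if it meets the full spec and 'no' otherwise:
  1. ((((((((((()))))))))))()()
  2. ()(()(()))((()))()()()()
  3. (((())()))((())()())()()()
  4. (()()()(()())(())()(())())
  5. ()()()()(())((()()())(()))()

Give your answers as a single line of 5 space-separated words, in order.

Answer: yes no no no no

Derivation:
String 1 '((((((((((()))))))))))()()': depth seq [1 2 3 4 5 6 7 8 9 10 11 10 9 8 7 6 5 4 3 2 1 0 1 0 1 0]
  -> pairs=13 depth=11 groups=3 -> yes
String 2 '()(()(()))((()))()()()()': depth seq [1 0 1 2 1 2 3 2 1 0 1 2 3 2 1 0 1 0 1 0 1 0 1 0]
  -> pairs=12 depth=3 groups=7 -> no
String 3 '(((())()))((())()())()()()': depth seq [1 2 3 4 3 2 3 2 1 0 1 2 3 2 1 2 1 2 1 0 1 0 1 0 1 0]
  -> pairs=13 depth=4 groups=5 -> no
String 4 '(()()()(()())(())()(())())': depth seq [1 2 1 2 1 2 1 2 3 2 3 2 1 2 3 2 1 2 1 2 3 2 1 2 1 0]
  -> pairs=13 depth=3 groups=1 -> no
String 5 '()()()()(())((()()())(()))()': depth seq [1 0 1 0 1 0 1 0 1 2 1 0 1 2 3 2 3 2 3 2 1 2 3 2 1 0 1 0]
  -> pairs=14 depth=3 groups=7 -> no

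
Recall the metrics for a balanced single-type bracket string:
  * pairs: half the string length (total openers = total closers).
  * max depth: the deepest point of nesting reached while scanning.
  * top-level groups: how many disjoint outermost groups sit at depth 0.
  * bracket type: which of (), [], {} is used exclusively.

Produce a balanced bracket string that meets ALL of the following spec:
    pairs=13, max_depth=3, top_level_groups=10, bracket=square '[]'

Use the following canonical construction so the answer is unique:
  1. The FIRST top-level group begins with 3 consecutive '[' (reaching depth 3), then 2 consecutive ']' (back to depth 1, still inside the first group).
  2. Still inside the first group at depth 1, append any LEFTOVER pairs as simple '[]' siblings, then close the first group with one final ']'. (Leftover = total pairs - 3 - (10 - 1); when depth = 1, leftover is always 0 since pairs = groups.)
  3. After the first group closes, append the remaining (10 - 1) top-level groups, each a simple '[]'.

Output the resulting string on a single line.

Answer: [[[]][]][][][][][][][][][]

Derivation:
Spec: pairs=13 depth=3 groups=10
Leftover pairs = 13 - 3 - (10-1) = 1
First group: deep chain of depth 3 + 1 sibling pairs
Remaining 9 groups: simple '[]' each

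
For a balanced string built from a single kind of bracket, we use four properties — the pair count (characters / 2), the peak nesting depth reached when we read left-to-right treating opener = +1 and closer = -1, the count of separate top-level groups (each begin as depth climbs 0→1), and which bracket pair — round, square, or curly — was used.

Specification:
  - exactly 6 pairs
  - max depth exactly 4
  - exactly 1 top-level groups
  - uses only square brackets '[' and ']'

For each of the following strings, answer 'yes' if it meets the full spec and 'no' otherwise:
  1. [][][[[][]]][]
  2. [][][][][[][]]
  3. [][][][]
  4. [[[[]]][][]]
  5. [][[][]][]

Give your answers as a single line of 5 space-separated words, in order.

Answer: no no no yes no

Derivation:
String 1 '[][][[[][]]][]': depth seq [1 0 1 0 1 2 3 2 3 2 1 0 1 0]
  -> pairs=7 depth=3 groups=4 -> no
String 2 '[][][][][[][]]': depth seq [1 0 1 0 1 0 1 0 1 2 1 2 1 0]
  -> pairs=7 depth=2 groups=5 -> no
String 3 '[][][][]': depth seq [1 0 1 0 1 0 1 0]
  -> pairs=4 depth=1 groups=4 -> no
String 4 '[[[[]]][][]]': depth seq [1 2 3 4 3 2 1 2 1 2 1 0]
  -> pairs=6 depth=4 groups=1 -> yes
String 5 '[][[][]][]': depth seq [1 0 1 2 1 2 1 0 1 0]
  -> pairs=5 depth=2 groups=3 -> no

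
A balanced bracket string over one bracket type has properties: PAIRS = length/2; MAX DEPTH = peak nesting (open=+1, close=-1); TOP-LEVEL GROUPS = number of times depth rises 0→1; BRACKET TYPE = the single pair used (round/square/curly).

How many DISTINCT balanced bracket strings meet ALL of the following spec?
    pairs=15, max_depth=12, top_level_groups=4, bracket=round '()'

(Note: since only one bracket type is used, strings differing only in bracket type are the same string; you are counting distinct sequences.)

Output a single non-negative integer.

Answer: 4

Derivation:
Spec: pairs=15 depth=12 groups=4
Count(depth <= 12) = 1188640
Count(depth <= 11) = 1188636
Count(depth == 12) = 1188640 - 1188636 = 4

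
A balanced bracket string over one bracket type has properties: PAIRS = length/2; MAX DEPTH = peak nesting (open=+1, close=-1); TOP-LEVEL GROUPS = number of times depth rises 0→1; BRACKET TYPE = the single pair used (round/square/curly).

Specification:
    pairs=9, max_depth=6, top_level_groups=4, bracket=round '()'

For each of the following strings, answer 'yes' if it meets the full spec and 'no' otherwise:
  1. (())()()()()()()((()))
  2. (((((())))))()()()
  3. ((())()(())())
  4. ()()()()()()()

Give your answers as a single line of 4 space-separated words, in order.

Answer: no yes no no

Derivation:
String 1 '(())()()()()()()((()))': depth seq [1 2 1 0 1 0 1 0 1 0 1 0 1 0 1 0 1 2 3 2 1 0]
  -> pairs=11 depth=3 groups=8 -> no
String 2 '(((((())))))()()()': depth seq [1 2 3 4 5 6 5 4 3 2 1 0 1 0 1 0 1 0]
  -> pairs=9 depth=6 groups=4 -> yes
String 3 '((())()(())())': depth seq [1 2 3 2 1 2 1 2 3 2 1 2 1 0]
  -> pairs=7 depth=3 groups=1 -> no
String 4 '()()()()()()()': depth seq [1 0 1 0 1 0 1 0 1 0 1 0 1 0]
  -> pairs=7 depth=1 groups=7 -> no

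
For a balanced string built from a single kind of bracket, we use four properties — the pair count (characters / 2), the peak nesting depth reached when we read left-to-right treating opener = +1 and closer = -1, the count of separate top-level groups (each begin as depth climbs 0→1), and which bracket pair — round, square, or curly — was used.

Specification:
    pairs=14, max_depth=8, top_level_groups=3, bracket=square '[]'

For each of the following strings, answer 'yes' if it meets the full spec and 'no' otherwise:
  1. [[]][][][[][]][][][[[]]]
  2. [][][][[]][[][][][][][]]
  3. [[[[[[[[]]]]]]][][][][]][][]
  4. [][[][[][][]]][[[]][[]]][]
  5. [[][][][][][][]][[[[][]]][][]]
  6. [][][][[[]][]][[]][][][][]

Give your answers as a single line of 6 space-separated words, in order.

String 1 '[[]][][][[][]][][][[[]]]': depth seq [1 2 1 0 1 0 1 0 1 2 1 2 1 0 1 0 1 0 1 2 3 2 1 0]
  -> pairs=12 depth=3 groups=7 -> no
String 2 '[][][][[]][[][][][][][]]': depth seq [1 0 1 0 1 0 1 2 1 0 1 2 1 2 1 2 1 2 1 2 1 2 1 0]
  -> pairs=12 depth=2 groups=5 -> no
String 3 '[[[[[[[[]]]]]]][][][][]][][]': depth seq [1 2 3 4 5 6 7 8 7 6 5 4 3 2 1 2 1 2 1 2 1 2 1 0 1 0 1 0]
  -> pairs=14 depth=8 groups=3 -> yes
String 4 '[][[][[][][]]][[[]][[]]][]': depth seq [1 0 1 2 1 2 3 2 3 2 3 2 1 0 1 2 3 2 1 2 3 2 1 0 1 0]
  -> pairs=13 depth=3 groups=4 -> no
String 5 '[[][][][][][][]][[[[][]]][][]]': depth seq [1 2 1 2 1 2 1 2 1 2 1 2 1 2 1 0 1 2 3 4 3 4 3 2 1 2 1 2 1 0]
  -> pairs=15 depth=4 groups=2 -> no
String 6 '[][][][[[]][]][[]][][][][]': depth seq [1 0 1 0 1 0 1 2 3 2 1 2 1 0 1 2 1 0 1 0 1 0 1 0 1 0]
  -> pairs=13 depth=3 groups=9 -> no

Answer: no no yes no no no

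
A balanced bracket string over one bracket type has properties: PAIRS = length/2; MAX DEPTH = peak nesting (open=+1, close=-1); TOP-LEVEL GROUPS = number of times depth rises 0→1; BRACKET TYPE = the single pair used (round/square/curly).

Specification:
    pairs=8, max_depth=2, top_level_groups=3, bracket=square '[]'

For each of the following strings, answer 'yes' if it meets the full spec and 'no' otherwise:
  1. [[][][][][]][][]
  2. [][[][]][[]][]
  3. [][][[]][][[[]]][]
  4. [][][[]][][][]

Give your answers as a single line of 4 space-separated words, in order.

Answer: yes no no no

Derivation:
String 1 '[[][][][][]][][]': depth seq [1 2 1 2 1 2 1 2 1 2 1 0 1 0 1 0]
  -> pairs=8 depth=2 groups=3 -> yes
String 2 '[][[][]][[]][]': depth seq [1 0 1 2 1 2 1 0 1 2 1 0 1 0]
  -> pairs=7 depth=2 groups=4 -> no
String 3 '[][][[]][][[[]]][]': depth seq [1 0 1 0 1 2 1 0 1 0 1 2 3 2 1 0 1 0]
  -> pairs=9 depth=3 groups=6 -> no
String 4 '[][][[]][][][]': depth seq [1 0 1 0 1 2 1 0 1 0 1 0 1 0]
  -> pairs=7 depth=2 groups=6 -> no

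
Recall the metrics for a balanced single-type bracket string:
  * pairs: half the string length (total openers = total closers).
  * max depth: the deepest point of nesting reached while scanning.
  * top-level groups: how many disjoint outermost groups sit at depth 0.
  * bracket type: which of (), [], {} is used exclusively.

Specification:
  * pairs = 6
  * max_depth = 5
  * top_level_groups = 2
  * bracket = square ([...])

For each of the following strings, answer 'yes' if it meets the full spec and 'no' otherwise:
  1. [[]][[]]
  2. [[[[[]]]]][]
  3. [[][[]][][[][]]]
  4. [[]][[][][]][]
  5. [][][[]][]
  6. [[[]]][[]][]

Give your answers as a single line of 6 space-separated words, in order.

Answer: no yes no no no no

Derivation:
String 1 '[[]][[]]': depth seq [1 2 1 0 1 2 1 0]
  -> pairs=4 depth=2 groups=2 -> no
String 2 '[[[[[]]]]][]': depth seq [1 2 3 4 5 4 3 2 1 0 1 0]
  -> pairs=6 depth=5 groups=2 -> yes
String 3 '[[][[]][][[][]]]': depth seq [1 2 1 2 3 2 1 2 1 2 3 2 3 2 1 0]
  -> pairs=8 depth=3 groups=1 -> no
String 4 '[[]][[][][]][]': depth seq [1 2 1 0 1 2 1 2 1 2 1 0 1 0]
  -> pairs=7 depth=2 groups=3 -> no
String 5 '[][][[]][]': depth seq [1 0 1 0 1 2 1 0 1 0]
  -> pairs=5 depth=2 groups=4 -> no
String 6 '[[[]]][[]][]': depth seq [1 2 3 2 1 0 1 2 1 0 1 0]
  -> pairs=6 depth=3 groups=3 -> no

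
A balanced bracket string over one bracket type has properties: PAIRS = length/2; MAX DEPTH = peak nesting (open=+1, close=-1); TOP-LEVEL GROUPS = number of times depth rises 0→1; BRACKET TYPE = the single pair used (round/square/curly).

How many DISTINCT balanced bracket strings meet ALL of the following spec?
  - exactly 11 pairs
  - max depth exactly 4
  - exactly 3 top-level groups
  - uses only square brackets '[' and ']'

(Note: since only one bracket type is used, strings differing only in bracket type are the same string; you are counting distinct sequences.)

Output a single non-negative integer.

Spec: pairs=11 depth=4 groups=3
Count(depth <= 4) = 7194
Count(depth <= 3) = 2400
Count(depth == 4) = 7194 - 2400 = 4794

Answer: 4794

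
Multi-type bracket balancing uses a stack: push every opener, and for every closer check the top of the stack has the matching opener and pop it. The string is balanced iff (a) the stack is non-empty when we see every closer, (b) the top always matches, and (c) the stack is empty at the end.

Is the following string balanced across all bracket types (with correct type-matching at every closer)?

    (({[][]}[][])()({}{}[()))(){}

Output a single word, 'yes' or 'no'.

pos 0: push '('; stack = (
pos 1: push '('; stack = ((
pos 2: push '{'; stack = (({
pos 3: push '['; stack = (({[
pos 4: ']' matches '['; pop; stack = (({
pos 5: push '['; stack = (({[
pos 6: ']' matches '['; pop; stack = (({
pos 7: '}' matches '{'; pop; stack = ((
pos 8: push '['; stack = (([
pos 9: ']' matches '['; pop; stack = ((
pos 10: push '['; stack = (([
pos 11: ']' matches '['; pop; stack = ((
pos 12: ')' matches '('; pop; stack = (
pos 13: push '('; stack = ((
pos 14: ')' matches '('; pop; stack = (
pos 15: push '('; stack = ((
pos 16: push '{'; stack = (({
pos 17: '}' matches '{'; pop; stack = ((
pos 18: push '{'; stack = (({
pos 19: '}' matches '{'; pop; stack = ((
pos 20: push '['; stack = (([
pos 21: push '('; stack = (([(
pos 22: ')' matches '('; pop; stack = (([
pos 23: saw closer ')' but top of stack is '[' (expected ']') → INVALID
Verdict: type mismatch at position 23: ')' closes '[' → no

Answer: no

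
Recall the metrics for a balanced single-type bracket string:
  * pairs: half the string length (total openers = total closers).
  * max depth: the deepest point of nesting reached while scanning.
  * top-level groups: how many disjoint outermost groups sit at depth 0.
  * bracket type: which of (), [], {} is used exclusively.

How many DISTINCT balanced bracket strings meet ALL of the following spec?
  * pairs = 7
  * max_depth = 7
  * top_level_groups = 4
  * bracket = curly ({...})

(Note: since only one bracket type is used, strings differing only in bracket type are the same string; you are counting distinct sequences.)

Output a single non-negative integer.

Answer: 0

Derivation:
Spec: pairs=7 depth=7 groups=4
Count(depth <= 7) = 48
Count(depth <= 6) = 48
Count(depth == 7) = 48 - 48 = 0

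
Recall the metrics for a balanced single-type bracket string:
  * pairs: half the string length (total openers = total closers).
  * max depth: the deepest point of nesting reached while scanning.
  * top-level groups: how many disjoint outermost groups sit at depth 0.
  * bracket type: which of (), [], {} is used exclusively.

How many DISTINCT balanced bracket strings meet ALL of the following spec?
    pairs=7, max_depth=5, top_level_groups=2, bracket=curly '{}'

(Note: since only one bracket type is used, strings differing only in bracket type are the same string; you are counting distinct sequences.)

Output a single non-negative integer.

Spec: pairs=7 depth=5 groups=2
Count(depth <= 5) = 130
Count(depth <= 4) = 114
Count(depth == 5) = 130 - 114 = 16

Answer: 16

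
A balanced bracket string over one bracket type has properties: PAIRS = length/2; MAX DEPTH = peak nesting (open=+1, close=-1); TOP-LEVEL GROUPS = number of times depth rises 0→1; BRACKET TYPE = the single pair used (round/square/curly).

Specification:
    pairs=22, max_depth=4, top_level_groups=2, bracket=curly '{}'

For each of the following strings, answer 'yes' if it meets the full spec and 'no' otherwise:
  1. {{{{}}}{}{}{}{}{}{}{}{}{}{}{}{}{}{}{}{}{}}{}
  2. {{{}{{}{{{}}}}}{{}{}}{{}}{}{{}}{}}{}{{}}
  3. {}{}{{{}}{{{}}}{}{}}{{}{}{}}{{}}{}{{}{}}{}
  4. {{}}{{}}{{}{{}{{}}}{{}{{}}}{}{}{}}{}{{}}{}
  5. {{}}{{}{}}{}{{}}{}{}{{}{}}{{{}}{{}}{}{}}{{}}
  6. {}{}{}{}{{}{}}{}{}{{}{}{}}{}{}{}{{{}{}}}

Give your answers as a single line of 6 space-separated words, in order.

String 1 '{{{{}}}{}{}{}{}{}{}{}{}{}{}{}{}{}{}{}{}{}}{}': depth seq [1 2 3 4 3 2 1 2 1 2 1 2 1 2 1 2 1 2 1 2 1 2 1 2 1 2 1 2 1 2 1 2 1 2 1 2 1 2 1 2 1 0 1 0]
  -> pairs=22 depth=4 groups=2 -> yes
String 2 '{{{}{{}{{{}}}}}{{}{}}{{}}{}{{}}{}}{}{{}}': depth seq [1 2 3 2 3 4 3 4 5 6 5 4 3 2 1 2 3 2 3 2 1 2 3 2 1 2 1 2 3 2 1 2 1 0 1 0 1 2 1 0]
  -> pairs=20 depth=6 groups=3 -> no
String 3 '{}{}{{{}}{{{}}}{}{}}{{}{}{}}{{}}{}{{}{}}{}': depth seq [1 0 1 0 1 2 3 2 1 2 3 4 3 2 1 2 1 2 1 0 1 2 1 2 1 2 1 0 1 2 1 0 1 0 1 2 1 2 1 0 1 0]
  -> pairs=21 depth=4 groups=8 -> no
String 4 '{{}}{{}}{{}{{}{{}}}{{}{{}}}{}{}{}}{}{{}}{}': depth seq [1 2 1 0 1 2 1 0 1 2 1 2 3 2 3 4 3 2 1 2 3 2 3 4 3 2 1 2 1 2 1 2 1 0 1 0 1 2 1 0 1 0]
  -> pairs=21 depth=4 groups=6 -> no
String 5 '{{}}{{}{}}{}{{}}{}{}{{}{}}{{{}}{{}}{}{}}{{}}': depth seq [1 2 1 0 1 2 1 2 1 0 1 0 1 2 1 0 1 0 1 0 1 2 1 2 1 0 1 2 3 2 1 2 3 2 1 2 1 2 1 0 1 2 1 0]
  -> pairs=22 depth=3 groups=9 -> no
String 6 '{}{}{}{}{{}{}}{}{}{{}{}{}}{}{}{}{{{}{}}}': depth seq [1 0 1 0 1 0 1 0 1 2 1 2 1 0 1 0 1 0 1 2 1 2 1 2 1 0 1 0 1 0 1 0 1 2 3 2 3 2 1 0]
  -> pairs=20 depth=3 groups=12 -> no

Answer: yes no no no no no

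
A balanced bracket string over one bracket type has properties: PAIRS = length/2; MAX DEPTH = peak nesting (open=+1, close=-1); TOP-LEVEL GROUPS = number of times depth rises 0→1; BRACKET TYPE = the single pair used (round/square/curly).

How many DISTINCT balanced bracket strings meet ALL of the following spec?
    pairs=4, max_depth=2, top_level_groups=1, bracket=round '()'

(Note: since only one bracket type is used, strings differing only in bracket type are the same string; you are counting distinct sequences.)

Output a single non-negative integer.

Answer: 1

Derivation:
Spec: pairs=4 depth=2 groups=1
Count(depth <= 2) = 1
Count(depth <= 1) = 0
Count(depth == 2) = 1 - 0 = 1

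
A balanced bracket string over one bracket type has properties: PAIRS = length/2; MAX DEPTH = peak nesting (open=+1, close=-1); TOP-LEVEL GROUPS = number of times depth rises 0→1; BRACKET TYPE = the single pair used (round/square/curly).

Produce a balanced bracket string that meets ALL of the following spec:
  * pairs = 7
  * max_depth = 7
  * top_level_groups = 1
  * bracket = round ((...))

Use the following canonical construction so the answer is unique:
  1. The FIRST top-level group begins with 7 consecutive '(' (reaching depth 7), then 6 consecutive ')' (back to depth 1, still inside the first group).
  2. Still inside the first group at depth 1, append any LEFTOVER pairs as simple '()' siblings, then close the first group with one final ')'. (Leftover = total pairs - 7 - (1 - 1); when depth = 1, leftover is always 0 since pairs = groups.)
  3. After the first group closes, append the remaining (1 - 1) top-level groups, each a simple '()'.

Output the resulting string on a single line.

Answer: ((((((()))))))

Derivation:
Spec: pairs=7 depth=7 groups=1
Leftover pairs = 7 - 7 - (1-1) = 0
First group: deep chain of depth 7 + 0 sibling pairs
Remaining 0 groups: simple '()' each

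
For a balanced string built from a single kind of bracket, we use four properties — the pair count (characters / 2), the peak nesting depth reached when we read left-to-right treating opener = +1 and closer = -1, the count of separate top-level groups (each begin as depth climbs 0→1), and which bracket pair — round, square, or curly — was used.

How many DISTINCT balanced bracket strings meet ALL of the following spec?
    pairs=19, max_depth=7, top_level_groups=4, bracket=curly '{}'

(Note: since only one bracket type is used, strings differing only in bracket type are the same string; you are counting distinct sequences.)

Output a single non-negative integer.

Spec: pairs=19 depth=7 groups=4
Count(depth <= 7) = 192558784
Count(depth <= 6) = 158087744
Count(depth == 7) = 192558784 - 158087744 = 34471040

Answer: 34471040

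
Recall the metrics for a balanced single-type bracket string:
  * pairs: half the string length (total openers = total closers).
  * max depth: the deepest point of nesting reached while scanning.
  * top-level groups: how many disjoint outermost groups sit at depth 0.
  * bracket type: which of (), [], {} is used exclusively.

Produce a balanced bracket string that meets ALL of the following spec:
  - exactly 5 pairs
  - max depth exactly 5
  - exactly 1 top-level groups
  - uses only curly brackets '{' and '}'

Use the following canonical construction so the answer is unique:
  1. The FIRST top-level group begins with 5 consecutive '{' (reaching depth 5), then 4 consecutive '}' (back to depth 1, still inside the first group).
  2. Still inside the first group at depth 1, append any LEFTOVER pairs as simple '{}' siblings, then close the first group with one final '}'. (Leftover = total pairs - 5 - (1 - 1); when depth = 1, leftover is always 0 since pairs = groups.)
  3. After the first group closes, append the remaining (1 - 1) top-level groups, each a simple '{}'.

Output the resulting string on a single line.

Answer: {{{{{}}}}}

Derivation:
Spec: pairs=5 depth=5 groups=1
Leftover pairs = 5 - 5 - (1-1) = 0
First group: deep chain of depth 5 + 0 sibling pairs
Remaining 0 groups: simple '{}' each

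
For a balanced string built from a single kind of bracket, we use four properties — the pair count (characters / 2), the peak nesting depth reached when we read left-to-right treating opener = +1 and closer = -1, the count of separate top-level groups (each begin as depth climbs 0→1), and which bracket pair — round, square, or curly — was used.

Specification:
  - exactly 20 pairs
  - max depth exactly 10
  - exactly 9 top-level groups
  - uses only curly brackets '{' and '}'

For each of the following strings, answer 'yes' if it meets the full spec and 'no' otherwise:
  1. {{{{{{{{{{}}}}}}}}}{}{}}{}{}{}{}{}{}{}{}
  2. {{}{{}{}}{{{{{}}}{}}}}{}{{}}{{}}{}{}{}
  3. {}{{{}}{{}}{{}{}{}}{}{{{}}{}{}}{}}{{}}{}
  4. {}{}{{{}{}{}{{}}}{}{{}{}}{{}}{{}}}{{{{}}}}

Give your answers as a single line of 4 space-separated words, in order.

Answer: yes no no no

Derivation:
String 1 '{{{{{{{{{{}}}}}}}}}{}{}}{}{}{}{}{}{}{}{}': depth seq [1 2 3 4 5 6 7 8 9 10 9 8 7 6 5 4 3 2 1 2 1 2 1 0 1 0 1 0 1 0 1 0 1 0 1 0 1 0 1 0]
  -> pairs=20 depth=10 groups=9 -> yes
String 2 '{{}{{}{}}{{{{{}}}{}}}}{}{{}}{{}}{}{}{}': depth seq [1 2 1 2 3 2 3 2 1 2 3 4 5 6 5 4 3 4 3 2 1 0 1 0 1 2 1 0 1 2 1 0 1 0 1 0 1 0]
  -> pairs=19 depth=6 groups=7 -> no
String 3 '{}{{{}}{{}}{{}{}{}}{}{{{}}{}{}}{}}{{}}{}': depth seq [1 0 1 2 3 2 1 2 3 2 1 2 3 2 3 2 3 2 1 2 1 2 3 4 3 2 3 2 3 2 1 2 1 0 1 2 1 0 1 0]
  -> pairs=20 depth=4 groups=4 -> no
String 4 '{}{}{{{}{}{}{{}}}{}{{}{}}{{}}{{}}}{{{{}}}}': depth seq [1 0 1 0 1 2 3 2 3 2 3 2 3 4 3 2 1 2 1 2 3 2 3 2 1 2 3 2 1 2 3 2 1 0 1 2 3 4 3 2 1 0]
  -> pairs=21 depth=4 groups=4 -> no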